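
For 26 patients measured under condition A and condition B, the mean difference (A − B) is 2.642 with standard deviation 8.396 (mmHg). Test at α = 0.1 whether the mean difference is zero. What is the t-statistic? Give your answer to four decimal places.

1.6045

H0: μ_d = 0; H1: μ_d ≠ 0 (paired t-test on the differences, two-sided).
t = d̄/(s_d/√n) = 2.642/(8.396/√26) = 1.6045
df = n − 1 = 25
Two-sided p-value ≈ 0.121
Since p ≈ 0.121 > α = 0.1, fail to reject H0; the data do not provide sufficient evidence against H0.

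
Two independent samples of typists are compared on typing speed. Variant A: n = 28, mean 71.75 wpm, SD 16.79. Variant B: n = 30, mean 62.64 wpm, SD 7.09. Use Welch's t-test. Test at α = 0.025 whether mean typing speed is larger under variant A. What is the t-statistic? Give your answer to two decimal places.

2.66

Let group 1 = variant A, group 2 = variant B. H0: μ_1 = μ_2; H1: μ_1 > μ_2 (Welch's two-sample t-test, right-tailed).
t = (x̄_1 − x̄_2)/√(s_1²/n_1 + s_2²/n_2) = (71.75 − 62.64)/√(16.79²/28 + 7.09²/30) = 2.66
Welch–Satterthwaite df ≈ 35.81
p-value = P(T ≥ 2.66) ≈ 0.0058
Since p ≈ 0.0058 < α = 0.025, reject H0; the evidence is statistically significant.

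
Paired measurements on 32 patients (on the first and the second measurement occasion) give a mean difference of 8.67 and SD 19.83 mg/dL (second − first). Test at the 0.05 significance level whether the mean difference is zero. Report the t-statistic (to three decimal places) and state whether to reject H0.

t = 2.473; reject H0

H0: μ_d = 0; H1: μ_d ≠ 0 (paired t-test on the differences, two-sided).
t = d̄/(s_d/√n) = 8.67/(19.83/√32) = 2.473
df = n − 1 = 31
Two-sided p-value ≈ 0.0191
Since p ≈ 0.0191 < α = 0.05, reject H0; the evidence is statistically significant.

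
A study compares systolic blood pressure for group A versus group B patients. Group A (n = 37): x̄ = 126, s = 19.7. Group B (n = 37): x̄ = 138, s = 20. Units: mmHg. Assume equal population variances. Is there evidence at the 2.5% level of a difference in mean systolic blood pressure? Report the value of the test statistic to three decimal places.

Let group 1 = group A, group 2 = group B. H0: μ_1 = μ_2; H1: μ_1 ≠ μ_2 (two-sample pooled-variance t-test, two-sided).
s_p² = [(37−1)·19.7² + (37−1)·20²]/(37+37−2) = 394.045
t = (126 − 138)/√[394.045·(1/37 + 1/37)] = -2.600
df = n₁ + n₂ − 2 = 72
Two-sided p-value ≈ 0.0113
Since p ≈ 0.0113 < α = 0.025, reject H0; the data support H1.

-2.600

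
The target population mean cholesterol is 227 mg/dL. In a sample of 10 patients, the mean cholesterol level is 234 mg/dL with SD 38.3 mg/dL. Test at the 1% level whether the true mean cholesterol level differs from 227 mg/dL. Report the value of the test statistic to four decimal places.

H0: μ = 227; H1: μ ≠ 227 (one-sample t-test, two-sided).
t = (x̄ − μ₀)/(s/√n) = (234 − 227)/(38.3/√10) = 0.5780
df = n − 1 = 9
Two-sided p-value ≈ 0.577
Since p ≈ 0.577 > α = 0.01, fail to reject H0; the data do not provide sufficient evidence against H0.

0.5780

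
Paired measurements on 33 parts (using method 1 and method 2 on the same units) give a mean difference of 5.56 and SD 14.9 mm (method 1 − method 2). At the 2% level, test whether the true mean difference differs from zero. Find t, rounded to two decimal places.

H0: μ_d = 0; H1: μ_d ≠ 0 (paired t-test on the differences, two-sided).
t = d̄/(s_d/√n) = 5.56/(14.9/√33) = 2.14
df = n − 1 = 32
Two-sided p-value ≈ 0.040
Since p ≈ 0.040 > α = 0.02, fail to reject H0; the data do not provide sufficient evidence against H0.

2.14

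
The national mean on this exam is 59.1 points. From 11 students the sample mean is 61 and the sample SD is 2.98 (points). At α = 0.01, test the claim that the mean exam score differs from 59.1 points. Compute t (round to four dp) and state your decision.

t = 2.1146; fail to reject H0

H0: μ = 59.1; H1: μ ≠ 59.1 (one-sample t-test, two-sided).
t = (x̄ − μ₀)/(s/√n) = (61 − 59.1)/(2.98/√11) = 2.1146
df = n − 1 = 10
Two-sided p-value ≈ 0.061
Since p ≈ 0.061 > α = 0.01, fail to reject H0; the evidence is not statistically significant.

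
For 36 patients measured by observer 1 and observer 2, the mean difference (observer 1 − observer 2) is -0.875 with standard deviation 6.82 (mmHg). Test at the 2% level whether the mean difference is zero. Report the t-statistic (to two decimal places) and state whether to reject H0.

t = -0.77; fail to reject H0

H0: μ_d = 0; H1: μ_d ≠ 0 (paired t-test on the differences, two-sided).
t = d̄/(s_d/√n) = -0.875/(6.82/√36) = -0.77
df = n − 1 = 35
Two-sided p-value ≈ 0.4466
Since p ≈ 0.4466 > α = 0.02, fail to reject H0; the data do not provide sufficient evidence against H0.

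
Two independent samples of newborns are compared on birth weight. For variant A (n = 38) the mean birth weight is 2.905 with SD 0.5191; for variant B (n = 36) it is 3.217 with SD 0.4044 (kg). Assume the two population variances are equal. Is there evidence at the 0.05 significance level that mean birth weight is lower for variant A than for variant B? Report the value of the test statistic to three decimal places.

Let group 1 = variant A, group 2 = variant B. H0: μ_1 = μ_2; H1: μ_1 < μ_2 (two-sample pooled-variance t-test, left-tailed).
s_p² = [(38−1)·0.5191² + (36−1)·0.4044²]/(38+36−2) = 0.217973
t = (2.905 − 3.217)/√[0.217973·(1/38 + 1/36)] = -2.873
df = n₁ + n₂ − 2 = 72
p-value = P(T ≤ -2.873) ≈ 0.0027
Since p ≈ 0.0027 < α = 0.05, reject H0; the data support H1.

-2.873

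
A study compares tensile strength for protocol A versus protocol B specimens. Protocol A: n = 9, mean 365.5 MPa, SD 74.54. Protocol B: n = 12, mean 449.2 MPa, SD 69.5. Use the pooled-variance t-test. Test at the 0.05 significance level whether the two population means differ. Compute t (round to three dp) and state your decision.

Let group 1 = protocol A, group 2 = protocol B. H0: μ_1 = μ_2; H1: μ_1 ≠ μ_2 (two-sample pooled-variance t-test, two-sided).
s_p² = [(9−1)·74.54² + (12−1)·69.5²]/(9+12−2) = 5135.92
t = (365.5 − 449.2)/√[5135.92·(1/9 + 1/12)] = -2.649
df = n₁ + n₂ − 2 = 19
Two-sided p-value ≈ 0.016
Since p ≈ 0.016 < α = 0.05, reject H0; the data support H1.

t = -2.649; reject H0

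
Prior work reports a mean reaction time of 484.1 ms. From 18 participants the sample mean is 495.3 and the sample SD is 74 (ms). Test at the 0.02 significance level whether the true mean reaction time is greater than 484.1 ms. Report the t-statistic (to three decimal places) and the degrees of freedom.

H0: μ = 484.1; H1: μ > 484.1 (one-sample t-test, right-tailed).
t = (x̄ − μ₀)/(s/√n) = (495.3 − 484.1)/(74/√18) = 0.642
df = n − 1 = 17
p-value = P(T ≥ 0.642) ≈ 0.265
Since p ≈ 0.265 > α = 0.02, fail to reject H0; the data do not provide sufficient evidence against H0.

t = 0.642, df = 17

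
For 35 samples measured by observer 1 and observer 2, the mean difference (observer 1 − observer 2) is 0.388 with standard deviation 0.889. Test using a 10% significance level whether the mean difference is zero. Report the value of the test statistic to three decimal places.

2.582

H0: μ_d = 0; H1: μ_d ≠ 0 (paired t-test on the differences, two-sided).
t = d̄/(s_d/√n) = 0.388/(0.889/√35) = 2.582
df = n − 1 = 34
Two-sided p-value ≈ 0.014
Since p ≈ 0.014 < α = 0.1, reject H0; the evidence is statistically significant.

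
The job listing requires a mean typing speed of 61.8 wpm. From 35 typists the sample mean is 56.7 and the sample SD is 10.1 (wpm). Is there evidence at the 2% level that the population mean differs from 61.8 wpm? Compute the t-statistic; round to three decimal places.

-2.987

H0: μ = 61.8; H1: μ ≠ 61.8 (one-sample t-test, two-sided).
t = (x̄ − μ₀)/(s/√n) = (56.7 − 61.8)/(10.1/√35) = -2.987
df = n − 1 = 34
Two-sided p-value ≈ 0.005
Since p ≈ 0.005 < α = 0.02, reject H0; the evidence is statistically significant.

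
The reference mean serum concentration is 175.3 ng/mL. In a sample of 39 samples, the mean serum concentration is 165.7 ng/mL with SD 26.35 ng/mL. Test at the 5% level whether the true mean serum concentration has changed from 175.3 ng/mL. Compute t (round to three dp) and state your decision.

t = -2.275; reject H0

H0: μ = 175.3; H1: μ ≠ 175.3 (one-sample t-test, two-sided).
t = (x̄ − μ₀)/(s/√n) = (165.7 − 175.3)/(26.35/√39) = -2.275
df = n − 1 = 38
Two-sided p-value ≈ 0.029
Since p ≈ 0.029 < α = 0.05, reject H0; the evidence is statistically significant.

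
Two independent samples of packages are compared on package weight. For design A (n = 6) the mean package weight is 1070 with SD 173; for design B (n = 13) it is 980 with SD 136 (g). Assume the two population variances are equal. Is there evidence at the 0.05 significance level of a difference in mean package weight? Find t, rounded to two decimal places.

1.23

Let group 1 = design A, group 2 = design B. H0: μ_1 = μ_2; H1: μ_1 ≠ μ_2 (two-sample pooled-variance t-test, two-sided).
s_p² = [(6−1)·173² + (13−1)·136²]/(6+13−2) = 21858.6
t = (1070 − 980)/√[21858.6·(1/6 + 1/13)] = 1.23
df = n₁ + n₂ − 2 = 17
Two-sided p-value ≈ 0.2342
Since p ≈ 0.2342 > α = 0.05, fail to reject H0; the evidence is not statistically significant.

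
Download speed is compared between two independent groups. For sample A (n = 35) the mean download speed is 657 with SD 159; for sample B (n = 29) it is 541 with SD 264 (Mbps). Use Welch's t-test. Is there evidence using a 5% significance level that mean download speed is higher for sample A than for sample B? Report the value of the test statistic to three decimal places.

Let group 1 = sample A, group 2 = sample B. H0: μ_1 = μ_2; H1: μ_1 > μ_2 (Welch's two-sample t-test, right-tailed).
t = (x̄_1 − x̄_2)/√(s_1²/n_1 + s_2²/n_2) = (657 − 541)/√(159²/35 + 264²/29) = 2.075
Welch–Satterthwaite df ≈ 44.08
p-value = P(T ≥ 2.075) ≈ 0.022
Since p ≈ 0.022 < α = 0.05, reject H0; the data support H1.

2.075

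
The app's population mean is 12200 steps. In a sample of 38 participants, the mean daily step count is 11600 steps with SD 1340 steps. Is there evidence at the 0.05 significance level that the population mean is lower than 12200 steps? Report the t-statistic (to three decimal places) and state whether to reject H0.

t = -2.760; reject H0

H0: μ = 12200; H1: μ < 12200 (one-sample t-test, left-tailed).
t = (x̄ − μ₀)/(s/√n) = (11600 − 12200)/(1340/√38) = -2.760
df = n − 1 = 37
p-value = P(T ≤ -2.760) ≈ 0.0045
Since p ≈ 0.0045 < α = 0.05, reject H0; the evidence is statistically significant.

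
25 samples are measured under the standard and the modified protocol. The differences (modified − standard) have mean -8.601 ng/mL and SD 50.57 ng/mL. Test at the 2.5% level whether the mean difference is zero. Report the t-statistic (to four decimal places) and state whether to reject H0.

t = -0.8504; fail to reject H0

H0: μ_d = 0; H1: μ_d ≠ 0 (paired t-test on the differences, two-sided).
t = d̄/(s_d/√n) = -8.601/(50.57/√25) = -0.8504
df = n − 1 = 24
Two-sided p-value ≈ 0.4035
Since p ≈ 0.4035 > α = 0.025, fail to reject H0; the data do not provide sufficient evidence against H0.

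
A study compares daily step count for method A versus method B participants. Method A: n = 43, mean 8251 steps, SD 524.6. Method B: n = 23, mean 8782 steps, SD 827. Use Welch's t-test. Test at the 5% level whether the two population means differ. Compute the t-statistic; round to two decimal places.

Let group 1 = method A, group 2 = method B. H0: μ_1 = μ_2; H1: μ_1 ≠ μ_2 (Welch's two-sample t-test, two-sided).
t = (x̄_1 − x̄_2)/√(s_1²/n_1 + s_2²/n_2) = (8251 − 8782)/√(524.6²/43 + 827²/23) = -2.79
Welch–Satterthwaite df ≈ 31.72
Two-sided p-value ≈ 0.009
Since p ≈ 0.009 < α = 0.05, reject H0; the evidence is statistically significant.

-2.79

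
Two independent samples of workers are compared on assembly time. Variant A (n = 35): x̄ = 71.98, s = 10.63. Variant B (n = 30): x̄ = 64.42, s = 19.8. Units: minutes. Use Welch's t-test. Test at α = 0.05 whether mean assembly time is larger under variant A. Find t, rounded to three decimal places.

1.873

Let group 1 = variant A, group 2 = variant B. H0: μ_1 = μ_2; H1: μ_1 > μ_2 (Welch's two-sample t-test, right-tailed).
t = (x̄_1 − x̄_2)/√(s_1²/n_1 + s_2²/n_2) = (71.98 − 64.42)/√(10.63²/35 + 19.8²/30) = 1.873
Welch–Satterthwaite df ≈ 42.87
p-value = P(T ≥ 1.873) ≈ 0.034
Since p ≈ 0.034 < α = 0.05, reject H0; the data support H1.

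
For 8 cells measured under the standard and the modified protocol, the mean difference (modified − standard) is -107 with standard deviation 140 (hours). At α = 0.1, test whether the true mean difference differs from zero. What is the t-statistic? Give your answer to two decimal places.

-2.16

H0: μ_d = 0; H1: μ_d ≠ 0 (paired t-test on the differences, two-sided).
t = d̄/(s_d/√n) = -107/(140/√8) = -2.16
df = n − 1 = 7
Two-sided p-value ≈ 0.067
Since p ≈ 0.067 < α = 0.1, reject H0; the data support H1.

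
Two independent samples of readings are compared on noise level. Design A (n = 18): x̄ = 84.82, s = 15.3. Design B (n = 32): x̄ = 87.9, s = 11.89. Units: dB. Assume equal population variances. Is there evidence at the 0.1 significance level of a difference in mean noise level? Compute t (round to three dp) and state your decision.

Let group 1 = design A, group 2 = design B. H0: μ_1 = μ_2; H1: μ_1 ≠ μ_2 (two-sample pooled-variance t-test, two-sided).
s_p² = [(18−1)·15.3² + (32−1)·11.89²]/(18+32−2) = 174.21
t = (84.82 − 87.9)/√[174.21·(1/18 + 1/32)] = -0.792
df = n₁ + n₂ − 2 = 48
Two-sided p-value ≈ 0.4322
Since p ≈ 0.4322 > α = 0.1, fail to reject H0; the data do not provide sufficient evidence against H0.

t = -0.792; fail to reject H0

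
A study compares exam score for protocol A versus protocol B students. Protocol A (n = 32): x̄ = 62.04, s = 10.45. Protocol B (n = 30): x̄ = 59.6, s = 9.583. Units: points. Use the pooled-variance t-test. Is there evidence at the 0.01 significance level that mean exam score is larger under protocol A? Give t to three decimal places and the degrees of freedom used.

t = 0.956, df = 60

Let group 1 = protocol A, group 2 = protocol B. H0: μ_1 = μ_2; H1: μ_1 > μ_2 (two-sample pooled-variance t-test, right-tailed).
s_p² = [(32−1)·10.45² + (30−1)·9.583²]/(32+30−2) = 100.808
t = (62.04 − 59.6)/√[100.808·(1/32 + 1/30)] = 0.956
df = n₁ + n₂ − 2 = 60
p-value = P(T ≥ 0.956) ≈ 0.171
Since p ≈ 0.171 > α = 0.01, fail to reject H0; the data do not provide sufficient evidence against H0.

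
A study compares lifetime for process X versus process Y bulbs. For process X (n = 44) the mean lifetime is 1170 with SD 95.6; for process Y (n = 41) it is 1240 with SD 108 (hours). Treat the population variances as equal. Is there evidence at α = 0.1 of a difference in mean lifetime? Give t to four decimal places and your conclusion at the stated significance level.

t = -3.1689; reject H0

Let group 1 = process X, group 2 = process Y. H0: μ_1 = μ_2; H1: μ_1 ≠ μ_2 (two-sample pooled-variance t-test, two-sided).
s_p² = [(44−1)·95.6² + (41−1)·108²]/(44+41−2) = 10356.1
t = (1170 − 1240)/√[10356.1·(1/44 + 1/41)] = -3.1689
df = n₁ + n₂ − 2 = 83
Two-sided p-value ≈ 0.0021
Since p ≈ 0.0021 < α = 0.1, reject H0; the evidence is statistically significant.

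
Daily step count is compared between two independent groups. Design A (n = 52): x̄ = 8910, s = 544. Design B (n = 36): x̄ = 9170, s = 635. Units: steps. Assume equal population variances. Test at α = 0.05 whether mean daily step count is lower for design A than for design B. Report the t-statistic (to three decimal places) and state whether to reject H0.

t = -2.058; reject H0

Let group 1 = design A, group 2 = design B. H0: μ_1 = μ_2; H1: μ_1 < μ_2 (two-sample pooled-variance t-test, left-tailed).
s_p² = [(52−1)·544² + (36−1)·635²]/(52+36−2) = 339600
t = (8910 − 9170)/√[339600·(1/52 + 1/36)] = -2.058
df = n₁ + n₂ − 2 = 86
p-value = P(T ≤ -2.058) ≈ 0.0213
Since p ≈ 0.0213 < α = 0.05, reject H0; the data support H1.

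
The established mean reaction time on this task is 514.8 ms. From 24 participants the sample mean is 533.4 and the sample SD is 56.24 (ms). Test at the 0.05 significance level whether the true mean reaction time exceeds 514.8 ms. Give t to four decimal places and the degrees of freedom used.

t = 1.6202, df = 23

H0: μ = 514.8; H1: μ > 514.8 (one-sample t-test, right-tailed).
t = (x̄ − μ₀)/(s/√n) = (533.4 − 514.8)/(56.24/√24) = 1.6202
df = n − 1 = 23
p-value = P(T ≥ 1.6202) ≈ 0.059
Since p ≈ 0.059 > α = 0.05, fail to reject H0; the evidence is not statistically significant.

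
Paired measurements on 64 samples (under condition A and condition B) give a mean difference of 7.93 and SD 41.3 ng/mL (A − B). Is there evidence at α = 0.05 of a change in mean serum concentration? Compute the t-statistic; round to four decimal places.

H0: μ_d = 0; H1: μ_d ≠ 0 (paired t-test on the differences, two-sided).
t = d̄/(s_d/√n) = 7.93/(41.3/√64) = 1.5361
df = n − 1 = 63
Two-sided p-value ≈ 0.130
Since p ≈ 0.130 > α = 0.05, fail to reject H0; the data do not provide sufficient evidence against H0.

1.5361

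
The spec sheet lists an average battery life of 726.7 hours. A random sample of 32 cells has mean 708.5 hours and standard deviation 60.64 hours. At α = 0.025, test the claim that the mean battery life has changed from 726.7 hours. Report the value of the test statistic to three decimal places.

H0: μ = 726.7; H1: μ ≠ 726.7 (one-sample t-test, two-sided).
t = (x̄ − μ₀)/(s/√n) = (708.5 − 726.7)/(60.64/√32) = -1.698
df = n − 1 = 31
Two-sided p-value ≈ 0.0996
Since p ≈ 0.0996 > α = 0.025, fail to reject H0; the evidence is not statistically significant.

-1.698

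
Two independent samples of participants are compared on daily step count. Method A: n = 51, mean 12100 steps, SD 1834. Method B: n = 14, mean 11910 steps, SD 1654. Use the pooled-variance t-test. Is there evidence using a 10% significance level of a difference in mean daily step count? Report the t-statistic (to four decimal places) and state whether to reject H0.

Let group 1 = method A, group 2 = method B. H0: μ_1 = μ_2; H1: μ_1 ≠ μ_2 (two-sample pooled-variance t-test, two-sided).
s_p² = [(51−1)·1834² + (14−1)·1654²]/(51+14−2) = 3234000
t = (12100 − 11910)/√[3234000·(1/51 + 1/14)] = 0.3502
df = n₁ + n₂ − 2 = 63
Two-sided p-value ≈ 0.727
Since p ≈ 0.727 > α = 0.1, fail to reject H0; the evidence is not statistically significant.

t = 0.3502; fail to reject H0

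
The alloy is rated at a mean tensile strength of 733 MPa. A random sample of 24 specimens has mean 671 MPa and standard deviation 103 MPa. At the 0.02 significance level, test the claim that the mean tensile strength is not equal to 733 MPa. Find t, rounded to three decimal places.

-2.949

H0: μ = 733; H1: μ ≠ 733 (one-sample t-test, two-sided).
t = (x̄ − μ₀)/(s/√n) = (671 − 733)/(103/√24) = -2.949
df = n − 1 = 23
Two-sided p-value ≈ 0.0072
Since p ≈ 0.0072 < α = 0.02, reject H0; the data support H1.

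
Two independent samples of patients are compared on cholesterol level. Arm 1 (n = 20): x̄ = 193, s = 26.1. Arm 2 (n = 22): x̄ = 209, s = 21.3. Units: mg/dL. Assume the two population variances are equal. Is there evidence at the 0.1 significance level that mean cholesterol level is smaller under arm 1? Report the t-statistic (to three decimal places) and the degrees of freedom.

t = -2.185, df = 40

Let group 1 = arm 1, group 2 = arm 2. H0: μ_1 = μ_2; H1: μ_1 < μ_2 (two-sample pooled-variance t-test, left-tailed).
s_p² = [(20−1)·26.1² + (22−1)·21.3²]/(20+22−2) = 561.762
t = (193 − 209)/√[561.762·(1/20 + 1/22)] = -2.185
df = n₁ + n₂ − 2 = 40
p-value = P(T ≤ -2.185) ≈ 0.0174
Since p ≈ 0.0174 < α = 0.1, reject H0; the evidence is statistically significant.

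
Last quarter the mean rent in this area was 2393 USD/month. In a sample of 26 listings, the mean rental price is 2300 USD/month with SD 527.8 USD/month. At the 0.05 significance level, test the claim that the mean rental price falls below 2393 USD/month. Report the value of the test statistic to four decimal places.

H0: μ = 2393; H1: μ < 2393 (one-sample t-test, left-tailed).
t = (x̄ − μ₀)/(s/√n) = (2300 − 2393)/(527.8/√26) = -0.8985
df = n − 1 = 25
p-value = P(T ≤ -0.8985) ≈ 0.1888
Since p ≈ 0.1888 > α = 0.05, fail to reject H0; the data do not provide sufficient evidence against H0.

-0.8985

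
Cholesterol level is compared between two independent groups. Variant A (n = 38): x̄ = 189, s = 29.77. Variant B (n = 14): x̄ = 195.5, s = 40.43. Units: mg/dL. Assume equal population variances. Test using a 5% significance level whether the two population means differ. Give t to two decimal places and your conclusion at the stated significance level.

t = -0.63; fail to reject H0

Let group 1 = variant A, group 2 = variant B. H0: μ_1 = μ_2; H1: μ_1 ≠ μ_2 (two-sample pooled-variance t-test, two-sided).
s_p² = [(38−1)·29.77² + (14−1)·40.43²]/(38+14−2) = 1080.82
t = (189 − 195.5)/√[1080.82·(1/38 + 1/14)] = -0.63
df = n₁ + n₂ − 2 = 50
Two-sided p-value ≈ 0.530
Since p ≈ 0.530 > α = 0.05, fail to reject H0; the evidence is not statistically significant.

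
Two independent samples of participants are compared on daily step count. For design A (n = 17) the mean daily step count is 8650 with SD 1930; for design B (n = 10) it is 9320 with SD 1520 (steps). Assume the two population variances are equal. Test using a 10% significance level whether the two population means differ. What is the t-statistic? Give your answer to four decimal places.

-0.9375

Let group 1 = design A, group 2 = design B. H0: μ_1 = μ_2; H1: μ_1 ≠ μ_2 (two-sample pooled-variance t-test, two-sided).
s_p² = [(17−1)·1930² + (10−1)·1520²]/(17+10−2) = 3215680
t = (8650 − 9320)/√[3215680·(1/17 + 1/10)] = -0.9375
df = n₁ + n₂ − 2 = 25
Two-sided p-value ≈ 0.357
Since p ≈ 0.357 > α = 0.1, fail to reject H0; the evidence is not statistically significant.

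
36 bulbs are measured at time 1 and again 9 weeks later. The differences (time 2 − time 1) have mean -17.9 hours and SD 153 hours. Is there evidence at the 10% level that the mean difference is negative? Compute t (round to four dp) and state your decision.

t = -0.7020; fail to reject H0

H0: μ_d = 0; H1: μ_d < 0 (paired t-test on the differences, left-tailed).
t = d̄/(s_d/√n) = -17.9/(153/√36) = -0.7020
df = n − 1 = 35
p-value = P(T ≤ -0.7020) ≈ 0.2437
Since p ≈ 0.2437 > α = 0.1, fail to reject H0; the data do not provide sufficient evidence against H0.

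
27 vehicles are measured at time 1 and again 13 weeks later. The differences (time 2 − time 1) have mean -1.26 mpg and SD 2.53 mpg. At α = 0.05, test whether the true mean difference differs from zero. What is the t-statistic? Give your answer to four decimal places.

H0: μ_d = 0; H1: μ_d ≠ 0 (paired t-test on the differences, two-sided).
t = d̄/(s_d/√n) = -1.26/(2.53/√27) = -2.5878
df = n − 1 = 26
Two-sided p-value ≈ 0.016
Since p ≈ 0.016 < α = 0.05, reject H0; the data support H1.

-2.5878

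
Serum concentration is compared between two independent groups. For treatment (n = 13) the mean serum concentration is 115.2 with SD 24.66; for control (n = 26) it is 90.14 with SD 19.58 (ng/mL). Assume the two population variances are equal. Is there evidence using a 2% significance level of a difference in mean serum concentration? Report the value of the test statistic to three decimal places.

Let group 1 = treatment, group 2 = control. H0: μ_1 = μ_2; H1: μ_1 ≠ μ_2 (two-sample pooled-variance t-test, two-sided).
s_p² = [(13−1)·24.66² + (26−1)·19.58²]/(13+26−2) = 456.265
t = (115.2 − 90.14)/√[456.265·(1/13 + 1/26)] = 3.454
df = n₁ + n₂ − 2 = 37
Two-sided p-value ≈ 0.0014
Since p ≈ 0.0014 < α = 0.02, reject H0; the data support H1.

3.454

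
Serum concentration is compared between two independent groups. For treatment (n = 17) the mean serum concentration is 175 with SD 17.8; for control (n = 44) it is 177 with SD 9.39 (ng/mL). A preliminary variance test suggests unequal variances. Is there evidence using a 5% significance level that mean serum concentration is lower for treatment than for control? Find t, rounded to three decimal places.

-0.440

Let group 1 = treatment, group 2 = control. H0: μ_1 = μ_2; H1: μ_1 < μ_2 (Welch's two-sample t-test, left-tailed).
t = (x̄_1 − x̄_2)/√(s_1²/n_1 + s_2²/n_2) = (175 − 177)/√(17.8²/17 + 9.39²/44) = -0.440
Welch–Satterthwaite df ≈ 19.54
p-value = P(T ≤ -0.440) ≈ 0.3323
Since p ≈ 0.3323 > α = 0.05, fail to reject H0; the evidence is not statistically significant.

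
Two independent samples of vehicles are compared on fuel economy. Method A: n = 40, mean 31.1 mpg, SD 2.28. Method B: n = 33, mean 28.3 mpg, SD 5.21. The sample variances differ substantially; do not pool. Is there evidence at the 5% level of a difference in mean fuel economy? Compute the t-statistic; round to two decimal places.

2.87

Let group 1 = method A, group 2 = method B. H0: μ_1 = μ_2; H1: μ_1 ≠ μ_2 (Welch's two-sample t-test, two-sided).
t = (x̄_1 − x̄_2)/√(s_1²/n_1 + s_2²/n_2) = (31.1 − 28.3)/√(2.28²/40 + 5.21²/33) = 2.87
Welch–Satterthwaite df ≈ 42.05
Two-sided p-value ≈ 0.0064
Since p ≈ 0.0064 < α = 0.05, reject H0; the evidence is statistically significant.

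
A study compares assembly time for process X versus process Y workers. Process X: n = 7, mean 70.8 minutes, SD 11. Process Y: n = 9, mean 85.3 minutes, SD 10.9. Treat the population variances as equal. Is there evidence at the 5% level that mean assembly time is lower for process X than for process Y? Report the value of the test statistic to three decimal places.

Let group 1 = process X, group 2 = process Y. H0: μ_1 = μ_2; H1: μ_1 < μ_2 (two-sample pooled-variance t-test, left-tailed).
s_p² = [(7−1)·11² + (9−1)·10.9²]/(7+9−2) = 119.749
t = (70.8 − 85.3)/√[119.749·(1/7 + 1/9)] = -2.629
df = n₁ + n₂ − 2 = 14
p-value = P(T ≤ -2.629) ≈ 0.010
Since p ≈ 0.010 < α = 0.05, reject H0; the evidence is statistically significant.

-2.629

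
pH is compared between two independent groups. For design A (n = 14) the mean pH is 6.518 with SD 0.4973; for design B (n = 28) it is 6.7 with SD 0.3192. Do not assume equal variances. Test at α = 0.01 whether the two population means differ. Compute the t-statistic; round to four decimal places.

Let group 1 = design A, group 2 = design B. H0: μ_1 = μ_2; H1: μ_1 ≠ μ_2 (Welch's two-sample t-test, two-sided).
t = (x̄_1 − x̄_2)/√(s_1²/n_1 + s_2²/n_2) = (6.518 − 6.7)/√(0.4973²/14 + 0.3192²/28) = -1.2469
Welch–Satterthwaite df ≈ 18.53
Two-sided p-value ≈ 0.2280
Since p ≈ 0.2280 > α = 0.01, fail to reject H0; the data do not provide sufficient evidence against H0.

-1.2469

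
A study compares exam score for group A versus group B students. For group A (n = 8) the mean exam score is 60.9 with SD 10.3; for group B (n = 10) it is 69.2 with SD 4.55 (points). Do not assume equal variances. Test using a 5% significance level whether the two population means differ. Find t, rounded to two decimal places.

-2.12

Let group 1 = group A, group 2 = group B. H0: μ_1 = μ_2; H1: μ_1 ≠ μ_2 (Welch's two-sample t-test, two-sided).
t = (x̄_1 − x̄_2)/√(s_1²/n_1 + s_2²/n_2) = (60.9 − 69.2)/√(10.3²/8 + 4.55²/10) = -2.12
Welch–Satterthwaite df ≈ 9.18
Two-sided p-value ≈ 0.0625
Since p ≈ 0.0625 > α = 0.05, fail to reject H0; the evidence is not statistically significant.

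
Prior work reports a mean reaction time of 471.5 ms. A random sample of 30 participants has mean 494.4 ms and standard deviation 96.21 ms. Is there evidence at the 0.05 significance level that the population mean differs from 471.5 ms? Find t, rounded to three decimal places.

H0: μ = 471.5; H1: μ ≠ 471.5 (one-sample t-test, two-sided).
t = (x̄ − μ₀)/(s/√n) = (494.4 − 471.5)/(96.21/√30) = 1.304
df = n − 1 = 29
Two-sided p-value ≈ 0.2026
Since p ≈ 0.2026 > α = 0.05, fail to reject H0; the data do not provide sufficient evidence against H0.

1.304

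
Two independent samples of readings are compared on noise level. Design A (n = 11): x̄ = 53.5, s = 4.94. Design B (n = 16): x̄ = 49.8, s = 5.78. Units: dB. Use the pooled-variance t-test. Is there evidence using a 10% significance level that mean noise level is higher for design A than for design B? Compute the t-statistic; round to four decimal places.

Let group 1 = design A, group 2 = design B. H0: μ_1 = μ_2; H1: μ_1 > μ_2 (two-sample pooled-variance t-test, right-tailed).
s_p² = [(11−1)·4.94² + (16−1)·5.78²]/(11+16−2) = 29.8065
t = (53.5 − 49.8)/√[29.8065·(1/11 + 1/16)] = 1.7303
df = n₁ + n₂ − 2 = 25
p-value = P(T ≥ 1.7303) ≈ 0.0480
Since p ≈ 0.0480 < α = 0.1, reject H0; the data support H1.

1.7303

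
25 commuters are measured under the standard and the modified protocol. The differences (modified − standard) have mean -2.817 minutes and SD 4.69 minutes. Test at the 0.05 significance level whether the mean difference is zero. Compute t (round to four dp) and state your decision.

H0: μ_d = 0; H1: μ_d ≠ 0 (paired t-test on the differences, two-sided).
t = d̄/(s_d/√n) = -2.817/(4.69/√25) = -3.0032
df = n − 1 = 24
Two-sided p-value ≈ 0.0062
Since p ≈ 0.0062 < α = 0.05, reject H0; the data support H1.

t = -3.0032; reject H0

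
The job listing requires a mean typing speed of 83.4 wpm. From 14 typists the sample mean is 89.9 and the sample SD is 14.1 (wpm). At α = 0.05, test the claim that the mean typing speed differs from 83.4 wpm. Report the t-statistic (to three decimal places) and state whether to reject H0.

H0: μ = 83.4; H1: μ ≠ 83.4 (one-sample t-test, two-sided).
t = (x̄ − μ₀)/(s/√n) = (89.9 − 83.4)/(14.1/√14) = 1.725
df = n − 1 = 13
Two-sided p-value ≈ 0.108
Since p ≈ 0.108 > α = 0.05, fail to reject H0; the data do not provide sufficient evidence against H0.

t = 1.725; fail to reject H0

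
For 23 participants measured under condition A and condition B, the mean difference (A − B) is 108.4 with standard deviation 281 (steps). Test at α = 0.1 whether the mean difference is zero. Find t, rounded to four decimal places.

1.8501

H0: μ_d = 0; H1: μ_d ≠ 0 (paired t-test on the differences, two-sided).
t = d̄/(s_d/√n) = 108.4/(281/√23) = 1.8501
df = n − 1 = 22
Two-sided p-value ≈ 0.078
Since p ≈ 0.078 < α = 0.1, reject H0; the evidence is statistically significant.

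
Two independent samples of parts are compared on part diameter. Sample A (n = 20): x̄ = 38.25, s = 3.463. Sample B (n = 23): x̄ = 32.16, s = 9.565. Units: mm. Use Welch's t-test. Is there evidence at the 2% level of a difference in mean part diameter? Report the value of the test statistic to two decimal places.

2.85

Let group 1 = sample A, group 2 = sample B. H0: μ_1 = μ_2; H1: μ_1 ≠ μ_2 (Welch's two-sample t-test, two-sided).
t = (x̄_1 − x̄_2)/√(s_1²/n_1 + s_2²/n_2) = (38.25 − 32.16)/√(3.463²/20 + 9.565²/23) = 2.85
Welch–Satterthwaite df ≈ 28.39
Two-sided p-value ≈ 0.0081
Since p ≈ 0.0081 < α = 0.02, reject H0; the evidence is statistically significant.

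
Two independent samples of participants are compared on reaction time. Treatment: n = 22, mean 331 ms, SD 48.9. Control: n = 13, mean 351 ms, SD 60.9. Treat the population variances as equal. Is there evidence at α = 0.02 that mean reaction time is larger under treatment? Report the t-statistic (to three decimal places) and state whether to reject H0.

t = -1.067; fail to reject H0

Let group 1 = treatment, group 2 = control. H0: μ_1 = μ_2; H1: μ_1 > μ_2 (two-sample pooled-variance t-test, right-tailed).
s_p² = [(22−1)·48.9² + (13−1)·60.9²]/(22+13−2) = 2870.34
t = (331 − 351)/√[2870.34·(1/22 + 1/13)] = -1.067
df = n₁ + n₂ − 2 = 33
p-value = P(T ≥ -1.067) ≈ 0.8532
Since p ≈ 0.8532 > α = 0.02, fail to reject H0; the data do not provide sufficient evidence against H0.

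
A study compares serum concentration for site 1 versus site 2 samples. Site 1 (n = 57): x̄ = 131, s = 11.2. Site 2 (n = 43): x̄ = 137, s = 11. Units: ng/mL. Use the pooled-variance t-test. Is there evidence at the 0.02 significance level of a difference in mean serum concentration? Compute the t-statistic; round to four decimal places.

Let group 1 = site 1, group 2 = site 2. H0: μ_1 = μ_2; H1: μ_1 ≠ μ_2 (two-sample pooled-variance t-test, two-sided).
s_p² = [(57−1)·11.2² + (43−1)·11²]/(57+43−2) = 123.537
t = (131 − 137)/√[123.537·(1/57 + 1/43)] = -2.6725
df = n₁ + n₂ − 2 = 98
Two-sided p-value ≈ 0.0088
Since p ≈ 0.0088 < α = 0.02, reject H0; the evidence is statistically significant.

-2.6725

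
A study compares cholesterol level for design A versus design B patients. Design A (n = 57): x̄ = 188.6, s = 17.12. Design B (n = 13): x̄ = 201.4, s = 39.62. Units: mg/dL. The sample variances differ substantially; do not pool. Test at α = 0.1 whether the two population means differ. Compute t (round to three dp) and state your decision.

Let group 1 = design A, group 2 = design B. H0: μ_1 = μ_2; H1: μ_1 ≠ μ_2 (Welch's two-sample t-test, two-sided).
t = (x̄_1 − x̄_2)/√(s_1²/n_1 + s_2²/n_2) = (188.6 − 201.4)/√(17.12²/57 + 39.62²/13) = -1.141
Welch–Satterthwaite df ≈ 13.04
Two-sided p-value ≈ 0.2745
Since p ≈ 0.2745 > α = 0.1, fail to reject H0; the evidence is not statistically significant.

t = -1.141; fail to reject H0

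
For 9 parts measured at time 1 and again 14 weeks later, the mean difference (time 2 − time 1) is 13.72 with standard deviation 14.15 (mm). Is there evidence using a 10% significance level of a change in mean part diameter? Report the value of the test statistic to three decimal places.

H0: μ_d = 0; H1: μ_d ≠ 0 (paired t-test on the differences, two-sided).
t = d̄/(s_d/√n) = 13.72/(14.15/√9) = 2.909
df = n − 1 = 8
Two-sided p-value ≈ 0.0196
Since p ≈ 0.0196 < α = 0.1, reject H0; the evidence is statistically significant.

2.909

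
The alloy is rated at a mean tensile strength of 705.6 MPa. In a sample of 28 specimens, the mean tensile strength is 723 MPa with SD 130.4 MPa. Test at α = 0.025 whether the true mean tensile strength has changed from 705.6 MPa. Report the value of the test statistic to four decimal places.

0.7061

H0: μ = 705.6; H1: μ ≠ 705.6 (one-sample t-test, two-sided).
t = (x̄ − μ₀)/(s/√n) = (723 − 705.6)/(130.4/√28) = 0.7061
df = n − 1 = 27
Two-sided p-value ≈ 0.4862
Since p ≈ 0.4862 > α = 0.025, fail to reject H0; the data do not provide sufficient evidence against H0.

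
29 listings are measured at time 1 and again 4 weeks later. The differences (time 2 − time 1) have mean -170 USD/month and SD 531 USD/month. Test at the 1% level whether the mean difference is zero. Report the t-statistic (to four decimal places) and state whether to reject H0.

t = -1.7241; fail to reject H0

H0: μ_d = 0; H1: μ_d ≠ 0 (paired t-test on the differences, two-sided).
t = d̄/(s_d/√n) = -170/(531/√29) = -1.7241
df = n − 1 = 28
Two-sided p-value ≈ 0.096
Since p ≈ 0.096 > α = 0.01, fail to reject H0; the evidence is not statistically significant.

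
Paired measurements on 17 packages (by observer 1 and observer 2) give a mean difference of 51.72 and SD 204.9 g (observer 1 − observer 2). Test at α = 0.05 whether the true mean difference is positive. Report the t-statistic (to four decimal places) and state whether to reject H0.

t = 1.0407; fail to reject H0

H0: μ_d = 0; H1: μ_d > 0 (paired t-test on the differences, right-tailed).
t = d̄/(s_d/√n) = 51.72/(204.9/√17) = 1.0407
df = n − 1 = 16
p-value = P(T ≥ 1.0407) ≈ 0.157
Since p ≈ 0.157 > α = 0.05, fail to reject H0; the data do not provide sufficient evidence against H0.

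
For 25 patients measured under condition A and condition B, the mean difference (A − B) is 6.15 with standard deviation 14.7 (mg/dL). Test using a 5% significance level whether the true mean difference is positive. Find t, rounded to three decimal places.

2.092

H0: μ_d = 0; H1: μ_d > 0 (paired t-test on the differences, right-tailed).
t = d̄/(s_d/√n) = 6.15/(14.7/√25) = 2.092
df = n − 1 = 24
p-value = P(T ≥ 2.092) ≈ 0.0236
Since p ≈ 0.0236 < α = 0.05, reject H0; the evidence is statistically significant.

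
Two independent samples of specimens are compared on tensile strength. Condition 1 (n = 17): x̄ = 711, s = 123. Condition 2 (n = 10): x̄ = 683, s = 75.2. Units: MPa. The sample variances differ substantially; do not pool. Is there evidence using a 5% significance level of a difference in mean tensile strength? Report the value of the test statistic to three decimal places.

0.734

Let group 1 = condition 1, group 2 = condition 2. H0: μ_1 = μ_2; H1: μ_1 ≠ μ_2 (Welch's two-sample t-test, two-sided).
t = (x̄_1 − x̄_2)/√(s_1²/n_1 + s_2²/n_2) = (711 − 683)/√(123²/17 + 75.2²/10) = 0.734
Welch–Satterthwaite df ≈ 24.91
Two-sided p-value ≈ 0.470
Since p ≈ 0.470 > α = 0.05, fail to reject H0; the data do not provide sufficient evidence against H0.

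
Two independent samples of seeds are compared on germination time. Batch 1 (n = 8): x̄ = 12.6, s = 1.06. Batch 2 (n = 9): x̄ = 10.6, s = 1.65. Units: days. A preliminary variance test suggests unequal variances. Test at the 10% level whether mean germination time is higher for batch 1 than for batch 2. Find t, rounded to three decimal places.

3.005

Let group 1 = batch 1, group 2 = batch 2. H0: μ_1 = μ_2; H1: μ_1 > μ_2 (Welch's two-sample t-test, right-tailed).
t = (x̄_1 − x̄_2)/√(s_1²/n_1 + s_2²/n_2) = (12.6 − 10.6)/√(1.06²/8 + 1.65²/9) = 3.005
Welch–Satterthwaite df ≈ 13.76
p-value = P(T ≥ 3.005) ≈ 0.0048
Since p ≈ 0.0048 < α = 0.1, reject H0; the data support H1.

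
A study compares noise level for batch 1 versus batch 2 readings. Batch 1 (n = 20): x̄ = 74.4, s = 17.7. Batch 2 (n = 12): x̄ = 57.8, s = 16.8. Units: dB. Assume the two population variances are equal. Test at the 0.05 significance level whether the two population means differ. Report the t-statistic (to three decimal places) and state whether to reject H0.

Let group 1 = batch 1, group 2 = batch 2. H0: μ_1 = μ_2; H1: μ_1 ≠ μ_2 (two-sample pooled-variance t-test, two-sided).
s_p² = [(20−1)·17.7² + (12−1)·16.8²]/(20+12−2) = 301.905
t = (74.4 − 57.8)/√[301.905·(1/20 + 1/12)] = 2.616
df = n₁ + n₂ − 2 = 30
Two-sided p-value ≈ 0.014
Since p ≈ 0.014 < α = 0.05, reject H0; the evidence is statistically significant.

t = 2.616; reject H0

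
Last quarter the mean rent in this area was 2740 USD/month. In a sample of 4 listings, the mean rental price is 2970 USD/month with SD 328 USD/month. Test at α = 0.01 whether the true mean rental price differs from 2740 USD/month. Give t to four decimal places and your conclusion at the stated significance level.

t = 1.4024; fail to reject H0

H0: μ = 2740; H1: μ ≠ 2740 (one-sample t-test, two-sided).
t = (x̄ − μ₀)/(s/√n) = (2970 − 2740)/(328/√4) = 1.4024
df = n − 1 = 3
Two-sided p-value ≈ 0.255
Since p ≈ 0.255 > α = 0.01, fail to reject H0; the data do not provide sufficient evidence against H0.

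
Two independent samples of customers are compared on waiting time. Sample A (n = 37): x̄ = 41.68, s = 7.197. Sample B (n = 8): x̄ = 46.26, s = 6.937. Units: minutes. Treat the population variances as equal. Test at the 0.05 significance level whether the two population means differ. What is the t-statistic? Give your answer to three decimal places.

-1.642

Let group 1 = sample A, group 2 = sample B. H0: μ_1 = μ_2; H1: μ_1 ≠ μ_2 (two-sample pooled-variance t-test, two-sided).
s_p² = [(37−1)·7.197² + (8−1)·6.937²]/(37+8−2) = 51.1986
t = (41.68 − 46.26)/√[51.1986·(1/37 + 1/8)] = -1.642
df = n₁ + n₂ − 2 = 43
Two-sided p-value ≈ 0.108
Since p ≈ 0.108 > α = 0.05, fail to reject H0; the data do not provide sufficient evidence against H0.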